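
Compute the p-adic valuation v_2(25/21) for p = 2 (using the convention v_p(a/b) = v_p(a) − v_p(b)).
v_2(25/21) = 0

Factor powers of 2 from the numerator and denominator of the reduced fraction: 25 = 2^0 · 25 and 21 = 2^0 · 21. Apply v_p(a/b) = v_p(a) − v_p(b): v_2(25/21) = 0 − 0 = 0.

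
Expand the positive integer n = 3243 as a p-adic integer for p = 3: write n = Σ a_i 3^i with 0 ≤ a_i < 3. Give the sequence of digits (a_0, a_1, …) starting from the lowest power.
(a_0, a_1, …) = (0, 1, 0, 0, 1, 1, 1, 1)

Repeated division by 3 gives the digits low-to-high: 3243 = 1·3^1 + 1·3^4 + 1·3^5 + 1·3^6 + 1·3^7. Digit sequence: (0, 1, 0, 0, 1, 1, 1, 1).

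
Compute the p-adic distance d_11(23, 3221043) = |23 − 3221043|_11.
d_11(23, 3221043) = 1/161051

Step 1 — x − y = 23 − 3221043 = -3221020. Step 2 — v_11(-3221020) = 5 (factor: -3221020 = −(11^5 · 20); the sign does not affect v_p). Step 3 — |x − y|_11 = 11^{-5} = 1/161051.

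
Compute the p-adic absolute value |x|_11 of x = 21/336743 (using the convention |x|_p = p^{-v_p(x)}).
|21/336743|_11 = 14641

Step 1 — compute v_11(x) by factoring powers of 11 out of the numerator and denominator: v_11(21/336743) = -4. Step 2 — apply |x|_p = p^{-v_p(x)} = 11^{4} = 14641.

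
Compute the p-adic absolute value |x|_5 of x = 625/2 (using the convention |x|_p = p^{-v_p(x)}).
|625/2|_5 = 1/625

Step 1 — compute v_5(x) by factoring powers of 5 out of the numerator and denominator: v_5(625/2) = 4. Step 2 — apply |x|_p = p^{-v_p(x)} = 5^{-4} = 1/625.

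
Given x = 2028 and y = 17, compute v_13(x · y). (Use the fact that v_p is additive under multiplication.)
v_13(34476) = 2

v_p(x) = 2 (factor: 2028 = 13^2 · 12); v_p(y) = 0 (factor: 17 = 13^0 · 17). Additivity: v_p(xy) = v_p(x) + v_p(y) = 2 + 0 = 2. (Direct check: xy = 34476 = 13^2 · (204).)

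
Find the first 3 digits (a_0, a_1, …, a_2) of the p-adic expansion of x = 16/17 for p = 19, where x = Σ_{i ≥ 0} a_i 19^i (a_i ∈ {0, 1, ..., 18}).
(a_0, …, a_2) = (11, 14, 16)

v_19(16/17) = 0 (numerator and denominator both coprime to 19), so x ∈ ℤ_19^×. Compute digits iteratively via a_i = x_i mod 19, x_{i+1} = (x_i − a_i)/19, with x_0 = x:
  x_0 = 16/17;  a_0 = 11;  x_1 = (x_0 − 11)/19 = -9/17
  x_1 = -9/17;  a_1 = 14;  x_2 = (x_1 − 14)/19 = -13/17
  x_2 = -13/17;  a_2 = 16;  x_3 = (x_2 − 16)/19 = -15/17
Digits: (11, 14, 16).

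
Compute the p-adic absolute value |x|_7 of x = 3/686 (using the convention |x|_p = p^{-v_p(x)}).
|3/686|_7 = 343

Step 1 — compute v_7(x) by factoring powers of 7 out of the numerator and denominator: v_7(3/686) = -3. Step 2 — apply |x|_p = p^{-v_p(x)} = 7^{3} = 343.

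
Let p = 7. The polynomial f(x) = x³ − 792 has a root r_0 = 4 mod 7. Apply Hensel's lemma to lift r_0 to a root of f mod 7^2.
r_1 = 11 (mod 49)

Hensel: r_{i+1} = r_i − f(r_i)/f′(r_i) mod 7^{i+2}, where f′(x) = 3x². Iterate:
  r_0 = 4 (mod 7)
  r_1 = 11 (mod 49)
Final: r = 11 with f(r) ≡ 0 mod 7^2.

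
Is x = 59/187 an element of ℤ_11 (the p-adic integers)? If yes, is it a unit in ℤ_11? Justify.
x ∉ ℤ_11 (v_11(x) = -1 < 0)

ℤ_11 = {x ∈ ℚ_11 : v_11(x) ≥ 0} and ℤ_11^× = {x ∈ ℤ_11 : v_11(x) = 0}. Here v_11(59/187) = v_11(num) − v_11(den) = -1; compare against these criteria.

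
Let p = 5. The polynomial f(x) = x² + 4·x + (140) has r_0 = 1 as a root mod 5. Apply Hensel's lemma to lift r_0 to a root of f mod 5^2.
r_1 = 6 (mod 25)

Hensel: r_{i+1} = r_i − f(r_i)·(f′(r_i))^{-1} mod 5^{i+2}, f′(x) = 2x + 4. Iterate:
  r_0 = 1 (mod 5)
  r_1 = 6 (mod 25)
Final: r = 6 satisfies f(r) ≡ 0 mod 5^2.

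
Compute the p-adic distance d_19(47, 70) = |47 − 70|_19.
d_19(47, 70) = 1

Step 1 — x − y = 47 − 70 = -23. Step 2 — v_19(-23) = 0 (factor: -23 = −(19^0 · 23); the sign does not affect v_p). Step 3 — |x − y|_19 = 19^{0} = 1.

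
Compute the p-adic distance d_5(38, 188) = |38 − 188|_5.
d_5(38, 188) = 1/25

Step 1 — x − y = 38 − 188 = -150. Step 2 — v_5(-150) = 2 (factor: -150 = −(5^2 · 6); the sign does not affect v_p). Step 3 — |x − y|_5 = 5^{-2} = 1/25.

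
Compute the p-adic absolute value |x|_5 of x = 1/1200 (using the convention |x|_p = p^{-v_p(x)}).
|1/1200|_5 = 25

Step 1 — compute v_5(x) by factoring powers of 5 out of the numerator and denominator: v_5(1/1200) = -2. Step 2 — apply |x|_p = p^{-v_p(x)} = 5^{2} = 25.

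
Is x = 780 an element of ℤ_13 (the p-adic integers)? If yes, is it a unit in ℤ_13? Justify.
x ∈ ℤ_13 but not a unit; v_13(x) = 1 > 0

ℤ_13 = {x ∈ ℚ_13 : v_13(x) ≥ 0} and ℤ_13^× = {x ∈ ℤ_13 : v_13(x) = 0}. Here v_13(780) = v_13(num) − v_13(den) = 1; compare against these criteria.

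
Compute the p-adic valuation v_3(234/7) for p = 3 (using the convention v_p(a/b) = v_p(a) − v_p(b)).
v_3(234/7) = 2

Factor powers of 3 from the numerator and denominator of the reduced fraction: 234 = 3^2 · 26 and 7 = 3^0 · 7. Apply v_p(a/b) = v_p(a) − v_p(b): v_3(234/7) = 2 − 0 = 2.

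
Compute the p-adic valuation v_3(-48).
v_3(-48) = 1

v_3(n) is the largest exponent k such that 3^k divides n. Factor out: -48 = -3^1 · 16. (Sign doesn't affect v_p.) So v_3(-48) = 1.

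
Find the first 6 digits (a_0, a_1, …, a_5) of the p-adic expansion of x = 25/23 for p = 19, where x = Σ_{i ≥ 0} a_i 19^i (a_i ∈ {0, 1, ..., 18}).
(a_0, …, a_5) = (11, 16, 14, 5, 3, 18)

v_19(25/23) = 0 (numerator and denominator both coprime to 19), so x ∈ ℤ_19^×. Compute digits iteratively via a_i = x_i mod 19, x_{i+1} = (x_i − a_i)/19, with x_0 = x:
  x_0 = 25/23;  a_0 = 11;  x_1 = (x_0 − 11)/19 = -12/23
  x_1 = -12/23;  a_1 = 16;  x_2 = (x_1 − 16)/19 = -20/23
  x_2 = -20/23;  a_2 = 14;  x_3 = (x_2 − 14)/19 = -18/23
  x_3 = -18/23;  a_3 = 5;  x_4 = (x_3 − 5)/19 = -7/23
  x_4 = -7/23;  a_4 = 3;  x_5 = (x_4 − 3)/19 = -4/23
  x_5 = -4/23;  a_5 = 18;  x_6 = (x_5 − 18)/19 = -22/23
Digits: (11, 16, 14, 5, 3, 18).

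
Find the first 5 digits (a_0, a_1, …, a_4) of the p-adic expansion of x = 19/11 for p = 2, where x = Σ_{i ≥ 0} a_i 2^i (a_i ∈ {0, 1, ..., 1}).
(a_0, …, a_4) = (1, 0, 0, 1, 1)

v_2(19/11) = 0 (numerator and denominator both coprime to 2), so x ∈ ℤ_2^×. Compute digits iteratively via a_i = x_i mod 2, x_{i+1} = (x_i − a_i)/2, with x_0 = x:
  x_0 = 19/11;  a_0 = 1;  x_1 = (x_0 − 1)/2 = 4/11
  x_1 = 4/11;  a_1 = 0;  x_2 = (x_1 − 0)/2 = 2/11
  x_2 = 2/11;  a_2 = 0;  x_3 = (x_2 − 0)/2 = 1/11
  x_3 = 1/11;  a_3 = 1;  x_4 = (x_3 − 1)/2 = -5/11
  x_4 = -5/11;  a_4 = 1;  x_5 = (x_4 − 1)/2 = -8/11
Digits: (1, 0, 0, 1, 1).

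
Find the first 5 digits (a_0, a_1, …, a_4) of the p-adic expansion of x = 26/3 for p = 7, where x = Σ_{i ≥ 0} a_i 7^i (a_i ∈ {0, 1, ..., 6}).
(a_0, …, a_4) = (4, 3, 2, 2, 2)

v_7(26/3) = 0 (numerator and denominator both coprime to 7), so x ∈ ℤ_7^×. Compute digits iteratively via a_i = x_i mod 7, x_{i+1} = (x_i − a_i)/7, with x_0 = x:
  x_0 = 26/3;  a_0 = 4;  x_1 = (x_0 − 4)/7 = 2/3
  x_1 = 2/3;  a_1 = 3;  x_2 = (x_1 − 3)/7 = -1/3
  x_2 = -1/3;  a_2 = 2;  x_3 = (x_2 − 2)/7 = -1/3
  x_3 = -1/3;  a_3 = 2;  x_4 = (x_3 − 2)/7 = -1/3
  x_4 = -1/3;  a_4 = 2;  x_5 = (x_4 − 2)/7 = -1/3
Digits: (4, 3, 2, 2, 2).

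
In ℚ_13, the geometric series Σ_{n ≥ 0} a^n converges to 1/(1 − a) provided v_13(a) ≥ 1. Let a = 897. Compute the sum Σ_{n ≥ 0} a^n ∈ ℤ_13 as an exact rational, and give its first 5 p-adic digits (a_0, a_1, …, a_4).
Σ a^n = 1/(1 − a) = -1/896;  first 5 digits = (1, 4, 8, 1, 9)

v_13(a) = 1 ≥ 1, so the series converges in ℤ_13 to 1/(1 − a) = 1/(1 − 897) = -1/896. Expand this rational in ℤ_13: compute digits iteratively via d_i = x_i mod 13, x_{i+1} = (x_i − d_i)/13. The first 5 digits are (1, 4, 8, 1, 9).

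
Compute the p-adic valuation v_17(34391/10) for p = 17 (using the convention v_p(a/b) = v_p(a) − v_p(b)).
v_17(34391/10) = 3

Factor powers of 17 from the numerator and denominator of the reduced fraction: 34391 = 17^3 · 7 and 10 = 17^0 · 10. Apply v_p(a/b) = v_p(a) − v_p(b): v_17(34391/10) = 3 − 0 = 3.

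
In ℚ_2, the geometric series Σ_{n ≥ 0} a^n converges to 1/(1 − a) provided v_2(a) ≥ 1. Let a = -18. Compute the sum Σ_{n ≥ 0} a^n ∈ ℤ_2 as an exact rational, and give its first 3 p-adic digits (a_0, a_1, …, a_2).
Σ a^n = 1/(1 − a) = 1/19;  first 3 digits = (1, 1, 0)

v_2(a) = 1 ≥ 1, so the series converges in ℤ_2 to 1/(1 − a) = 1/(1 − (-18)) = 1/19. Expand this rational in ℤ_2: compute digits iteratively via d_i = x_i mod 2, x_{i+1} = (x_i − d_i)/2. The first 3 digits are (1, 1, 0).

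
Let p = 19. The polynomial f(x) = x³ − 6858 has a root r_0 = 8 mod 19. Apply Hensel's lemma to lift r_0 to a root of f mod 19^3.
r_2 = 2820 (mod 6859)

Hensel: r_{i+1} = r_i − f(r_i)/f′(r_i) mod 19^{i+2}, where f′(x) = 3x². Iterate:
  r_0 = 8 (mod 19)
  r_1 = 293 (mod 361)
  r_2 = 2820 (mod 6859)
Final: r = 2820 with f(r) ≡ 0 mod 19^3.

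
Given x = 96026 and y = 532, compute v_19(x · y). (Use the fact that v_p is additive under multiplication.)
v_19(51085832) = 4

v_p(x) = 3 (factor: 96026 = 19^3 · 14); v_p(y) = 1 (factor: 532 = 19^1 · 28). Additivity: v_p(xy) = v_p(x) + v_p(y) = 3 + 1 = 4. (Direct check: xy = 51085832 = 19^4 · (392).)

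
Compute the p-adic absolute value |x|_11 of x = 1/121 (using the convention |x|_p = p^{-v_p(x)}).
|1/121|_11 = 121

Step 1 — compute v_11(x) by factoring powers of 11 out of the numerator and denominator: v_11(1/121) = -2. Step 2 — apply |x|_p = p^{-v_p(x)} = 11^{2} = 121.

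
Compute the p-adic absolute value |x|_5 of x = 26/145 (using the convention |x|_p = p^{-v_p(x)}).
|26/145|_5 = 5

Step 1 — compute v_5(x) by factoring powers of 5 out of the numerator and denominator: v_5(26/145) = -1. Step 2 — apply |x|_p = p^{-v_p(x)} = 5^{1} = 5.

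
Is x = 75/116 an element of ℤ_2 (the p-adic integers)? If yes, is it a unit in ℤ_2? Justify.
x ∉ ℤ_2 (v_2(x) = -2 < 0)

ℤ_2 = {x ∈ ℚ_2 : v_2(x) ≥ 0} and ℤ_2^× = {x ∈ ℤ_2 : v_2(x) = 0}. Here v_2(75/116) = v_2(num) − v_2(den) = -2; compare against these criteria.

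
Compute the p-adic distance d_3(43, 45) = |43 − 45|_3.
d_3(43, 45) = 1

Step 1 — x − y = 43 − 45 = -2. Step 2 — v_3(-2) = 0 (factor: -2 = −(3^0 · 2); the sign does not affect v_p). Step 3 — |x − y|_3 = 3^{0} = 1.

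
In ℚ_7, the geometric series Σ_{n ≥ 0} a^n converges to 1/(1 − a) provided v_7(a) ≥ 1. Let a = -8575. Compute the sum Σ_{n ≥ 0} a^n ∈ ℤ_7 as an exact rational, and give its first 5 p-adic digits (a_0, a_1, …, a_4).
Σ a^n = 1/(1 − a) = 1/8576;  first 5 digits = (1, 0, 0, 3, 3)

v_7(a) = 3 ≥ 1, so the series converges in ℤ_7 to 1/(1 − a) = 1/(1 − (-8575)) = 1/8576. Expand this rational in ℤ_7: compute digits iteratively via d_i = x_i mod 7, x_{i+1} = (x_i − d_i)/7. The first 5 digits are (1, 0, 0, 3, 3).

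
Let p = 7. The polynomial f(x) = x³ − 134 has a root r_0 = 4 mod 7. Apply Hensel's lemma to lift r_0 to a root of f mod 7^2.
r_1 = 32 (mod 49)

Hensel: r_{i+1} = r_i − f(r_i)/f′(r_i) mod 7^{i+2}, where f′(x) = 3x². Iterate:
  r_0 = 4 (mod 7)
  r_1 = 32 (mod 49)
Final: r = 32 with f(r) ≡ 0 mod 7^2.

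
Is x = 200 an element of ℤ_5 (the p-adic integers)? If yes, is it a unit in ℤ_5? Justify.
x ∈ ℤ_5 but not a unit; v_5(x) = 2 > 0

ℤ_5 = {x ∈ ℚ_5 : v_5(x) ≥ 0} and ℤ_5^× = {x ∈ ℤ_5 : v_5(x) = 0}. Here v_5(200) = v_5(num) − v_5(den) = 2; compare against these criteria.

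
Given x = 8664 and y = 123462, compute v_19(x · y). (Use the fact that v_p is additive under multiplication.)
v_19(1069674768) = 5

v_p(x) = 2 (factor: 8664 = 19^2 · 24); v_p(y) = 3 (factor: 123462 = 19^3 · 18). Additivity: v_p(xy) = v_p(x) + v_p(y) = 2 + 3 = 5. (Direct check: xy = 1069674768 = 19^5 · (432).)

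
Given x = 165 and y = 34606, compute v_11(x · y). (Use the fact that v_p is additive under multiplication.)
v_11(5709990) = 4

v_p(x) = 1 (factor: 165 = 11^1 · 15); v_p(y) = 3 (factor: 34606 = 11^3 · 26). Additivity: v_p(xy) = v_p(x) + v_p(y) = 1 + 3 = 4. (Direct check: xy = 5709990 = 11^4 · (390).)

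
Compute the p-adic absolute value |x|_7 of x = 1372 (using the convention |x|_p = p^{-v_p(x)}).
|1372|_7 = 1/343

Step 1 — compute v_7(x) by factoring powers of 7 out of the numerator and denominator: v_7(1372) = 3. Step 2 — apply |x|_p = p^{-v_p(x)} = 7^{-3} = 1/343.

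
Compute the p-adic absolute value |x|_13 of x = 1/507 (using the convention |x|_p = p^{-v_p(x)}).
|1/507|_13 = 169

Step 1 — compute v_13(x) by factoring powers of 13 out of the numerator and denominator: v_13(1/507) = -2. Step 2 — apply |x|_p = p^{-v_p(x)} = 13^{2} = 169.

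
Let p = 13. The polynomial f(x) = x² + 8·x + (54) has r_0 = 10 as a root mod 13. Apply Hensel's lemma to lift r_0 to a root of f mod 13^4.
r_3 = 26426 (mod 28561)

Hensel: r_{i+1} = r_i − f(r_i)·(f′(r_i))^{-1} mod 13^{i+2}, f′(x) = 2x + 8. Iterate:
  r_0 = 10 (mod 13)
  r_1 = 62 (mod 169)
  r_2 = 62 (mod 2197)
  r_3 = 26426 (mod 28561)
Final: r = 26426 satisfies f(r) ≡ 0 mod 13^4.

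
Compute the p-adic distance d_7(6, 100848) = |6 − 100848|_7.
d_7(6, 100848) = 1/16807

Step 1 — x − y = 6 − 100848 = -100842. Step 2 — v_7(-100842) = 5 (factor: -100842 = −(7^5 · 6); the sign does not affect v_p). Step 3 — |x − y|_7 = 7^{-5} = 1/16807.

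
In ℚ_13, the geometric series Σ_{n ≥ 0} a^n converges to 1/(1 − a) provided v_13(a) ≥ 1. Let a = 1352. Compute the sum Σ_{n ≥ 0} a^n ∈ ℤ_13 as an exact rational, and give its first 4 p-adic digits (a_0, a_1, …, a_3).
Σ a^n = 1/(1 − a) = -1/1351;  first 4 digits = (1, 0, 8, 0)

v_13(a) = 2 ≥ 1, so the series converges in ℤ_13 to 1/(1 − a) = 1/(1 − 1352) = -1/1351. Expand this rational in ℤ_13: compute digits iteratively via d_i = x_i mod 13, x_{i+1} = (x_i − d_i)/13. The first 4 digits are (1, 0, 8, 0).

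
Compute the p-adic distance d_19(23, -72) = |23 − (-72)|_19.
d_19(23, -72) = 1/19

Step 1 — x − y = 23 − (-72) = 95. Step 2 — v_19(95) = 1 (factor: 95 = (19^1 · 5); the sign does not affect v_p). Step 3 — |x − y|_19 = 19^{-1} = 1/19.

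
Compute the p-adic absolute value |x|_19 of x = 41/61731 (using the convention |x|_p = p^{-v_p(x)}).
|41/61731|_19 = 6859

Step 1 — compute v_19(x) by factoring powers of 19 out of the numerator and denominator: v_19(41/61731) = -3. Step 2 — apply |x|_p = p^{-v_p(x)} = 19^{3} = 6859.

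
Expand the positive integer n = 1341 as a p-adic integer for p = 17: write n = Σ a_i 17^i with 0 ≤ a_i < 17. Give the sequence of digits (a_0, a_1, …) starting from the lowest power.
(a_0, a_1, …) = (15, 10, 4)

Repeated division by 17 gives the digits low-to-high: 1341 = 15 + 10·17^1 + 4·17^2. Digit sequence: (15, 10, 4).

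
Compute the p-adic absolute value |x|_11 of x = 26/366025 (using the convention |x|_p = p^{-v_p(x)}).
|26/366025|_11 = 14641

Step 1 — compute v_11(x) by factoring powers of 11 out of the numerator and denominator: v_11(26/366025) = -4. Step 2 — apply |x|_p = p^{-v_p(x)} = 11^{4} = 14641.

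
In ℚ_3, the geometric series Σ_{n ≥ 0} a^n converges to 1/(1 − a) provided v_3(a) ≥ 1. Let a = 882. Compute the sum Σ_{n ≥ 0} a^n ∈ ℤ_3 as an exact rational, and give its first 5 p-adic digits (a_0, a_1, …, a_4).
Σ a^n = 1/(1 − a) = -1/881;  first 5 digits = (1, 0, 2, 2, 2)

v_3(a) = 2 ≥ 1, so the series converges in ℤ_3 to 1/(1 − a) = 1/(1 − 882) = -1/881. Expand this rational in ℤ_3: compute digits iteratively via d_i = x_i mod 3, x_{i+1} = (x_i − d_i)/3. The first 5 digits are (1, 0, 2, 2, 2).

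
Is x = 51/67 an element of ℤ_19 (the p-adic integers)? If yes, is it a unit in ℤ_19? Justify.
x ∈ ℤ_19^× (unit); v_19(x) = 0

ℤ_19 = {x ∈ ℚ_19 : v_19(x) ≥ 0} and ℤ_19^× = {x ∈ ℤ_19 : v_19(x) = 0}. Here v_19(51/67) = v_19(num) − v_19(den) = 0; compare against these criteria.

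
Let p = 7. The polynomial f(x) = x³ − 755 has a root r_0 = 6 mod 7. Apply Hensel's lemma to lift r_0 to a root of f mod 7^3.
r_2 = 300 (mod 343)

Hensel: r_{i+1} = r_i − f(r_i)/f′(r_i) mod 7^{i+2}, where f′(x) = 3x². Iterate:
  r_0 = 6 (mod 7)
  r_1 = 6 (mod 49)
  r_2 = 300 (mod 343)
Final: r = 300 with f(r) ≡ 0 mod 7^3.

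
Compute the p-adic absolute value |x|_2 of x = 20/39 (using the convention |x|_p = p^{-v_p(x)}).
|20/39|_2 = 1/4

Step 1 — compute v_2(x) by factoring powers of 2 out of the numerator and denominator: v_2(20/39) = 2. Step 2 — apply |x|_p = p^{-v_p(x)} = 2^{-2} = 1/4.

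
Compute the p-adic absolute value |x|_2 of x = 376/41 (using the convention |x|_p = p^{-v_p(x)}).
|376/41|_2 = 1/8

Step 1 — compute v_2(x) by factoring powers of 2 out of the numerator and denominator: v_2(376/41) = 3. Step 2 — apply |x|_p = p^{-v_p(x)} = 2^{-3} = 1/8.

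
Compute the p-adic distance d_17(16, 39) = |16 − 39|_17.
d_17(16, 39) = 1

Step 1 — x − y = 16 − 39 = -23. Step 2 — v_17(-23) = 0 (factor: -23 = −(17^0 · 23); the sign does not affect v_p). Step 3 — |x − y|_17 = 17^{0} = 1.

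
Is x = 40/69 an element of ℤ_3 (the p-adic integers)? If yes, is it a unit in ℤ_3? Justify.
x ∉ ℤ_3 (v_3(x) = -1 < 0)

ℤ_3 = {x ∈ ℚ_3 : v_3(x) ≥ 0} and ℤ_3^× = {x ∈ ℤ_3 : v_3(x) = 0}. Here v_3(40/69) = v_3(num) − v_3(den) = -1; compare against these criteria.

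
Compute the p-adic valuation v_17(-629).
v_17(-629) = 1

v_17(n) is the largest exponent k such that 17^k divides n. Factor out: -629 = -17^1 · 37. (Sign doesn't affect v_p.) So v_17(-629) = 1.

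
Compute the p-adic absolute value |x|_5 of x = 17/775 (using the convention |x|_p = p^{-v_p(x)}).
|17/775|_5 = 25

Step 1 — compute v_5(x) by factoring powers of 5 out of the numerator and denominator: v_5(17/775) = -2. Step 2 — apply |x|_p = p^{-v_p(x)} = 5^{2} = 25.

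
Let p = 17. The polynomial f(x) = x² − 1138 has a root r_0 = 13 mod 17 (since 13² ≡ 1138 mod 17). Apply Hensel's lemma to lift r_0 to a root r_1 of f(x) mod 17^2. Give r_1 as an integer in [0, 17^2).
r_1 = 217 (mod 289)

Hensel's recurrence: r_{i+1} = r_i − f(r_i)·(f′(r_i))^{-1} mod 17^{i+2}, with f′(x) = 2x. Iterate:
  r_0 = 13 (mod 17)
  r_1 = 217 (mod 289)
Final: r_1 = 217, and one checks f(r_1) ≡ 0 mod 17^2.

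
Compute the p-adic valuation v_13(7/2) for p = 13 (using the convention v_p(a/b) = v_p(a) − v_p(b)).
v_13(7/2) = 0

Factor powers of 13 from the numerator and denominator of the reduced fraction: 7 = 13^0 · 7 and 2 = 13^0 · 2. Apply v_p(a/b) = v_p(a) − v_p(b): v_13(7/2) = 0 − 0 = 0.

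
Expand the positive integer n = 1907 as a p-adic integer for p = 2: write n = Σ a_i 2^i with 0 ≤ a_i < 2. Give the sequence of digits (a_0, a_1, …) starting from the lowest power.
(a_0, a_1, …) = (1, 1, 0, 0, 1, 1, 1, 0, 1, 1, 1)

Repeated division by 2 gives the digits low-to-high: 1907 = 1 + 1·2^1 + 1·2^4 + 1·2^5 + 1·2^6 + 1·2^8 + 1·2^9 + 1·2^10. Digit sequence: (1, 1, 0, 0, 1, 1, 1, 0, 1, 1, 1).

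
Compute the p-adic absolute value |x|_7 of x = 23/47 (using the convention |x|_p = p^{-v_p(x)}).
|23/47|_7 = 1

Step 1 — compute v_7(x) by factoring powers of 7 out of the numerator and denominator: v_7(23/47) = 0. Step 2 — apply |x|_p = p^{-v_p(x)} = 7^{0} = 1.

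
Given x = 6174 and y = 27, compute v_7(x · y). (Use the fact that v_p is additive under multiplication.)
v_7(166698) = 3

v_p(x) = 3 (factor: 6174 = 7^3 · 18); v_p(y) = 0 (factor: 27 = 7^0 · 27). Additivity: v_p(xy) = v_p(x) + v_p(y) = 3 + 0 = 3. (Direct check: xy = 166698 = 7^3 · (486).)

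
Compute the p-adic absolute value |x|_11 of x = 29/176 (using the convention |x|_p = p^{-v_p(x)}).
|29/176|_11 = 11

Step 1 — compute v_11(x) by factoring powers of 11 out of the numerator and denominator: v_11(29/176) = -1. Step 2 — apply |x|_p = p^{-v_p(x)} = 11^{1} = 11.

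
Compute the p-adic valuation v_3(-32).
v_3(-32) = 0

v_3(n) is the largest exponent k such that 3^k divides n. Factor out: -32 = -3^0 · 32. (Sign doesn't affect v_p.) So v_3(-32) = 0.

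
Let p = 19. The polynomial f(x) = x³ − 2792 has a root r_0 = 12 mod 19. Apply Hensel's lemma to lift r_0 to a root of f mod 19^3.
r_2 = 5503 (mod 6859)

Hensel: r_{i+1} = r_i − f(r_i)/f′(r_i) mod 19^{i+2}, where f′(x) = 3x². Iterate:
  r_0 = 12 (mod 19)
  r_1 = 88 (mod 361)
  r_2 = 5503 (mod 6859)
Final: r = 5503 with f(r) ≡ 0 mod 19^3.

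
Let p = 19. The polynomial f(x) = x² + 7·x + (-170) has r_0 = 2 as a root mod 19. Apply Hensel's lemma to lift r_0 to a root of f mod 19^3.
r_2 = 6842 (mod 6859)

Hensel: r_{i+1} = r_i − f(r_i)·(f′(r_i))^{-1} mod 19^{i+2}, f′(x) = 2x + 7. Iterate:
  r_0 = 2 (mod 19)
  r_1 = 344 (mod 361)
  r_2 = 6842 (mod 6859)
Final: r = 6842 satisfies f(r) ≡ 0 mod 19^3.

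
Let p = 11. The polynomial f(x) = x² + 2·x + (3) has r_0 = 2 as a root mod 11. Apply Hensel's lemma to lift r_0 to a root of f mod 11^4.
r_3 = 1916 (mod 14641)

Hensel: r_{i+1} = r_i − f(r_i)·(f′(r_i))^{-1} mod 11^{i+2}, f′(x) = 2x + 2. Iterate:
  r_0 = 2 (mod 11)
  r_1 = 101 (mod 121)
  r_2 = 585 (mod 1331)
  r_3 = 1916 (mod 14641)
Final: r = 1916 satisfies f(r) ≡ 0 mod 11^4.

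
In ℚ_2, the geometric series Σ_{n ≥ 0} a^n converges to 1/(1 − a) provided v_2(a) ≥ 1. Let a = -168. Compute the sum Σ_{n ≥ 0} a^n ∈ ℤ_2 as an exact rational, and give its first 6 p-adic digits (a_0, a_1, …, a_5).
Σ a^n = 1/(1 − a) = 1/169;  first 6 digits = (1, 0, 0, 1, 1, 0)

v_2(a) = 3 ≥ 1, so the series converges in ℤ_2 to 1/(1 − a) = 1/(1 − (-168)) = 1/169. Expand this rational in ℤ_2: compute digits iteratively via d_i = x_i mod 2, x_{i+1} = (x_i − d_i)/2. The first 6 digits are (1, 0, 0, 1, 1, 0).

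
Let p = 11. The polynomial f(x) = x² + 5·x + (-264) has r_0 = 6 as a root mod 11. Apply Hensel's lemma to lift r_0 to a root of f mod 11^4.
r_3 = 7783 (mod 14641)

Hensel: r_{i+1} = r_i − f(r_i)·(f′(r_i))^{-1} mod 11^{i+2}, f′(x) = 2x + 5. Iterate:
  r_0 = 6 (mod 11)
  r_1 = 39 (mod 121)
  r_2 = 1128 (mod 1331)
  r_3 = 7783 (mod 14641)
Final: r = 7783 satisfies f(r) ≡ 0 mod 11^4.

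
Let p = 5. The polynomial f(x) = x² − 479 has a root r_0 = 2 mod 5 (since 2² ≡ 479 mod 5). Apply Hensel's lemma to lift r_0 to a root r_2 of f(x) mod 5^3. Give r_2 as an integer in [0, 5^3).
r_2 = 27 (mod 125)

Hensel's recurrence: r_{i+1} = r_i − f(r_i)·(f′(r_i))^{-1} mod 5^{i+2}, with f′(x) = 2x. Iterate:
  r_0 = 2 (mod 5)
  r_1 = 2 (mod 25)
  r_2 = 27 (mod 125)
Final: r_2 = 27, and one checks f(r_2) ≡ 0 mod 5^3.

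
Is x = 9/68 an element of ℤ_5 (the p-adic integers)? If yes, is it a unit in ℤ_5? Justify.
x ∈ ℤ_5^× (unit); v_5(x) = 0

ℤ_5 = {x ∈ ℚ_5 : v_5(x) ≥ 0} and ℤ_5^× = {x ∈ ℤ_5 : v_5(x) = 0}. Here v_5(9/68) = v_5(num) − v_5(den) = 0; compare against these criteria.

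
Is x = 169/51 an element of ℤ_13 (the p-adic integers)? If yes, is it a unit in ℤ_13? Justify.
x ∈ ℤ_13 but not a unit; v_13(x) = 2 > 0

ℤ_13 = {x ∈ ℚ_13 : v_13(x) ≥ 0} and ℤ_13^× = {x ∈ ℤ_13 : v_13(x) = 0}. Here v_13(169/51) = v_13(num) − v_13(den) = 2; compare against these criteria.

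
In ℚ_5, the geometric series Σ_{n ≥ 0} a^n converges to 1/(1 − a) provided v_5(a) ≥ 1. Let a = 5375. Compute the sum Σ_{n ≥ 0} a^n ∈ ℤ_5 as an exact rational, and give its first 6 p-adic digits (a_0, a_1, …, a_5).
Σ a^n = 1/(1 − a) = -1/5374;  first 6 digits = (1, 0, 0, 3, 3, 1)

v_5(a) = 3 ≥ 1, so the series converges in ℤ_5 to 1/(1 − a) = 1/(1 − 5375) = -1/5374. Expand this rational in ℤ_5: compute digits iteratively via d_i = x_i mod 5, x_{i+1} = (x_i − d_i)/5. The first 6 digits are (1, 0, 0, 3, 3, 1).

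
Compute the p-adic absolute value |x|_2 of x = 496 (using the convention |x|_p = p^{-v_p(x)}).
|496|_2 = 1/16

Step 1 — compute v_2(x) by factoring powers of 2 out of the numerator and denominator: v_2(496) = 4. Step 2 — apply |x|_p = p^{-v_p(x)} = 2^{-4} = 1/16.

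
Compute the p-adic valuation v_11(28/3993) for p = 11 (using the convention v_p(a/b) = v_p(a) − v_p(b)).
v_11(28/3993) = -3

Factor powers of 11 from the numerator and denominator of the reduced fraction: 28 = 11^0 · 28 and 3993 = 11^3 · 3. Apply v_p(a/b) = v_p(a) − v_p(b): v_11(28/3993) = 0 − 3 = -3.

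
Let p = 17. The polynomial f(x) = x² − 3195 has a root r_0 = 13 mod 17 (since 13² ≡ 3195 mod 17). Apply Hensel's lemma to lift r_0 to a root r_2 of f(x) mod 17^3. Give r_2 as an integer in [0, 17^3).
r_2 = 1441 (mod 4913)

Hensel's recurrence: r_{i+1} = r_i − f(r_i)·(f′(r_i))^{-1} mod 17^{i+2}, with f′(x) = 2x. Iterate:
  r_0 = 13 (mod 17)
  r_1 = 285 (mod 289)
  r_2 = 1441 (mod 4913)
Final: r_2 = 1441, and one checks f(r_2) ≡ 0 mod 17^3.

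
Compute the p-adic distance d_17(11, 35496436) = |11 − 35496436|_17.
d_17(11, 35496436) = 1/1419857

Step 1 — x − y = 11 − 35496436 = -35496425. Step 2 — v_17(-35496425) = 5 (factor: -35496425 = −(17^5 · 25); the sign does not affect v_p). Step 3 — |x − y|_17 = 17^{-5} = 1/1419857.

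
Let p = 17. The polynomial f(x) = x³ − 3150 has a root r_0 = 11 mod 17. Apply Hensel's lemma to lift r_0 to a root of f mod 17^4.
r_3 = 60667 (mod 83521)

Hensel: r_{i+1} = r_i − f(r_i)/f′(r_i) mod 17^{i+2}, where f′(x) = 3x². Iterate:
  r_0 = 11 (mod 17)
  r_1 = 266 (mod 289)
  r_2 = 1711 (mod 4913)
  r_3 = 60667 (mod 83521)
Final: r = 60667 with f(r) ≡ 0 mod 17^4.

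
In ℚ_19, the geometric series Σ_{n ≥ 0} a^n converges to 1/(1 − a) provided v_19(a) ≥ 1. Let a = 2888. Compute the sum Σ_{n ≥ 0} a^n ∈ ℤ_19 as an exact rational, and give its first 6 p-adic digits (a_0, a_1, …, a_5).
Σ a^n = 1/(1 − a) = -1/2887;  first 6 digits = (1, 0, 8, 0, 7, 3)

v_19(a) = 2 ≥ 1, so the series converges in ℤ_19 to 1/(1 − a) = 1/(1 − 2888) = -1/2887. Expand this rational in ℤ_19: compute digits iteratively via d_i = x_i mod 19, x_{i+1} = (x_i − d_i)/19. The first 6 digits are (1, 0, 8, 0, 7, 3).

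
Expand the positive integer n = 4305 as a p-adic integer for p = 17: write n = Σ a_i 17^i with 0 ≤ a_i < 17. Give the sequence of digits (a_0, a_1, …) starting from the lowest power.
(a_0, a_1, …) = (4, 15, 14)

Repeated division by 17 gives the digits low-to-high: 4305 = 4 + 15·17^1 + 14·17^2. Digit sequence: (4, 15, 14).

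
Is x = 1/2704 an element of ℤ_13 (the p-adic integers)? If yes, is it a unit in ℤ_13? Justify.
x ∉ ℤ_13 (v_13(x) = -2 < 0)

ℤ_13 = {x ∈ ℚ_13 : v_13(x) ≥ 0} and ℤ_13^× = {x ∈ ℤ_13 : v_13(x) = 0}. Here v_13(1/2704) = v_13(num) − v_13(den) = -2; compare against these criteria.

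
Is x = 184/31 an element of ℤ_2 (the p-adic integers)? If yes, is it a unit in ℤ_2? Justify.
x ∈ ℤ_2 but not a unit; v_2(x) = 3 > 0

ℤ_2 = {x ∈ ℚ_2 : v_2(x) ≥ 0} and ℤ_2^× = {x ∈ ℤ_2 : v_2(x) = 0}. Here v_2(184/31) = v_2(num) − v_2(den) = 3; compare against these criteria.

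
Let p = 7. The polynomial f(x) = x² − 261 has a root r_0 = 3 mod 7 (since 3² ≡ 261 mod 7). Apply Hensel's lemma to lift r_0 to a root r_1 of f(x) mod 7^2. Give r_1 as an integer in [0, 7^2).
r_1 = 45 (mod 49)

Hensel's recurrence: r_{i+1} = r_i − f(r_i)·(f′(r_i))^{-1} mod 7^{i+2}, with f′(x) = 2x. Iterate:
  r_0 = 3 (mod 7)
  r_1 = 45 (mod 49)
Final: r_1 = 45, and one checks f(r_1) ≡ 0 mod 7^2.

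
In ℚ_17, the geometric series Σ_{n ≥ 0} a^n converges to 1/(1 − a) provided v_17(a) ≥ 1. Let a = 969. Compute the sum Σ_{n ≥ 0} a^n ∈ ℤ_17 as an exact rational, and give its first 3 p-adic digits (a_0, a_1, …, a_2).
Σ a^n = 1/(1 − a) = -1/968;  first 3 digits = (1, 6, 5)

v_17(a) = 1 ≥ 1, so the series converges in ℤ_17 to 1/(1 − a) = 1/(1 − 969) = -1/968. Expand this rational in ℤ_17: compute digits iteratively via d_i = x_i mod 17, x_{i+1} = (x_i − d_i)/17. The first 3 digits are (1, 6, 5).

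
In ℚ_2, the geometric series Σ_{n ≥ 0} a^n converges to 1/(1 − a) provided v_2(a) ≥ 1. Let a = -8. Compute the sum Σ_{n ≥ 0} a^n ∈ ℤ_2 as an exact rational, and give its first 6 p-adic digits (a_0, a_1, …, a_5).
Σ a^n = 1/(1 − a) = 1/9;  first 6 digits = (1, 0, 0, 1, 1, 1)

v_2(a) = 3 ≥ 1, so the series converges in ℤ_2 to 1/(1 − a) = 1/(1 − (-8)) = 1/9. Expand this rational in ℤ_2: compute digits iteratively via d_i = x_i mod 2, x_{i+1} = (x_i − d_i)/2. The first 6 digits are (1, 0, 0, 1, 1, 1).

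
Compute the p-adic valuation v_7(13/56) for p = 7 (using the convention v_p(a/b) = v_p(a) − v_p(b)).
v_7(13/56) = -1

Factor powers of 7 from the numerator and denominator of the reduced fraction: 13 = 7^0 · 13 and 56 = 7^1 · 8. Apply v_p(a/b) = v_p(a) − v_p(b): v_7(13/56) = 0 − 1 = -1.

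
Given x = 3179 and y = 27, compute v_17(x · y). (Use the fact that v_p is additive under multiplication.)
v_17(85833) = 2

v_p(x) = 2 (factor: 3179 = 17^2 · 11); v_p(y) = 0 (factor: 27 = 17^0 · 27). Additivity: v_p(xy) = v_p(x) + v_p(y) = 2 + 0 = 2. (Direct check: xy = 85833 = 17^2 · (297).)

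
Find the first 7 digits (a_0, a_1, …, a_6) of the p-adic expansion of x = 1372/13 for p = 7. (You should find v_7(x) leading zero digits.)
(a_0, …, a_6) = (0, 0, 0, 3, 5, 3, 0)

v_7(1372/13) = 3, so a_0 = ... = a_2 = 0. Factor out: x = 7^3 · u with u = 4/13 a unit in ℤ_7. Expand u iteratively via a_{v+i} = u_i mod 7, u_{i+1} = (u_i − a_{v+i})/7:
  u_0 = 4/13;  a_3 = 3;  u_1 = (u_0 − 3)/7 = -5/13
  u_1 = -5/13;  a_4 = 5;  u_2 = (u_1 − 5)/7 = -10/13
  u_2 = -10/13;  a_5 = 3;  u_3 = (u_2 − 3)/7 = -7/13
  u_3 = -7/13;  a_6 = 0;  u_4 = (u_3 − 0)/7 = -1/13
Digits: (0, 0, 0, 3, 5, 3, 0).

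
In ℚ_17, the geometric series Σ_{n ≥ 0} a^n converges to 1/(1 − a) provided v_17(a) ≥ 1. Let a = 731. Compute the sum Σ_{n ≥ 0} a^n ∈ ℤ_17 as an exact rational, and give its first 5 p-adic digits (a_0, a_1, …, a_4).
Σ a^n = 1/(1 − a) = -1/730;  first 5 digits = (1, 9, 15, 4, 7)

v_17(a) = 1 ≥ 1, so the series converges in ℤ_17 to 1/(1 − a) = 1/(1 − 731) = -1/730. Expand this rational in ℤ_17: compute digits iteratively via d_i = x_i mod 17, x_{i+1} = (x_i − d_i)/17. The first 5 digits are (1, 9, 15, 4, 7).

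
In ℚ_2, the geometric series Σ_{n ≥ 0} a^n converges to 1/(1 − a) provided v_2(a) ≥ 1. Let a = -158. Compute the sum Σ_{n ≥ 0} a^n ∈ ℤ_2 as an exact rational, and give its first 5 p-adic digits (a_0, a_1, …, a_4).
Σ a^n = 1/(1 − a) = 1/159;  first 5 digits = (1, 1, 1, 1, 1)

v_2(a) = 1 ≥ 1, so the series converges in ℤ_2 to 1/(1 − a) = 1/(1 − (-158)) = 1/159. Expand this rational in ℤ_2: compute digits iteratively via d_i = x_i mod 2, x_{i+1} = (x_i − d_i)/2. The first 5 digits are (1, 1, 1, 1, 1).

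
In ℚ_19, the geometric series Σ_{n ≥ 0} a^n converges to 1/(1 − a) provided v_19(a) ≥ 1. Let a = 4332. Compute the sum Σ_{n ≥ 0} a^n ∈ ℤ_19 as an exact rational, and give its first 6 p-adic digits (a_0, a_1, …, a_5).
Σ a^n = 1/(1 − a) = -1/4331;  first 6 digits = (1, 0, 12, 0, 11, 7)

v_19(a) = 2 ≥ 1, so the series converges in ℤ_19 to 1/(1 − a) = 1/(1 − 4332) = -1/4331. Expand this rational in ℤ_19: compute digits iteratively via d_i = x_i mod 19, x_{i+1} = (x_i − d_i)/19. The first 6 digits are (1, 0, 12, 0, 11, 7).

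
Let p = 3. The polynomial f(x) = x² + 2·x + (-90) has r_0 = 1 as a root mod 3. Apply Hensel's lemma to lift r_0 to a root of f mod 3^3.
r_2 = 7 (mod 27)

Hensel: r_{i+1} = r_i − f(r_i)·(f′(r_i))^{-1} mod 3^{i+2}, f′(x) = 2x + 2. Iterate:
  r_0 = 1 (mod 3)
  r_1 = 7 (mod 9)
  r_2 = 7 (mod 27)
Final: r = 7 satisfies f(r) ≡ 0 mod 3^3.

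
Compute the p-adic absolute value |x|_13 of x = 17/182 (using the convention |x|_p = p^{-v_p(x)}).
|17/182|_13 = 13

Step 1 — compute v_13(x) by factoring powers of 13 out of the numerator and denominator: v_13(17/182) = -1. Step 2 — apply |x|_p = p^{-v_p(x)} = 13^{1} = 13.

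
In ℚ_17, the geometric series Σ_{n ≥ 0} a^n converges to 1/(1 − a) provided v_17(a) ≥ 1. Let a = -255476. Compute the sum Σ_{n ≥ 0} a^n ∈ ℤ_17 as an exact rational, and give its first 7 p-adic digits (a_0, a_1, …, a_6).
Σ a^n = 1/(1 − a) = 1/255477;  first 7 digits = (1, 0, 0, 16, 13, 16, 0)

v_17(a) = 3 ≥ 1, so the series converges in ℤ_17 to 1/(1 − a) = 1/(1 − (-255476)) = 1/255477. Expand this rational in ℤ_17: compute digits iteratively via d_i = x_i mod 17, x_{i+1} = (x_i − d_i)/17. The first 7 digits are (1, 0, 0, 16, 13, 16, 0).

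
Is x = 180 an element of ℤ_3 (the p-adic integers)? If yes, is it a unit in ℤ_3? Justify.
x ∈ ℤ_3 but not a unit; v_3(x) = 2 > 0

ℤ_3 = {x ∈ ℚ_3 : v_3(x) ≥ 0} and ℤ_3^× = {x ∈ ℤ_3 : v_3(x) = 0}. Here v_3(180) = v_3(num) − v_3(den) = 2; compare against these criteria.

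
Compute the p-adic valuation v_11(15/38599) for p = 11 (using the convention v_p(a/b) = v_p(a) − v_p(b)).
v_11(15/38599) = -3

Factor powers of 11 from the numerator and denominator of the reduced fraction: 15 = 11^0 · 15 and 38599 = 11^3 · 29. Apply v_p(a/b) = v_p(a) − v_p(b): v_11(15/38599) = 0 − 3 = -3.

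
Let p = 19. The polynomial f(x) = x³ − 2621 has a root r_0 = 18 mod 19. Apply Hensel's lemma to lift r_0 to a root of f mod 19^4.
r_3 = 58272 (mod 130321)

Hensel: r_{i+1} = r_i − f(r_i)/f′(r_i) mod 19^{i+2}, where f′(x) = 3x². Iterate:
  r_0 = 18 (mod 19)
  r_1 = 151 (mod 361)
  r_2 = 3400 (mod 6859)
  r_3 = 58272 (mod 130321)
Final: r = 58272 with f(r) ≡ 0 mod 19^4.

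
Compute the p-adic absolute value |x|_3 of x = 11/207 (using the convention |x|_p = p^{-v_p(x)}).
|11/207|_3 = 9

Step 1 — compute v_3(x) by factoring powers of 3 out of the numerator and denominator: v_3(11/207) = -2. Step 2 — apply |x|_p = p^{-v_p(x)} = 3^{2} = 9.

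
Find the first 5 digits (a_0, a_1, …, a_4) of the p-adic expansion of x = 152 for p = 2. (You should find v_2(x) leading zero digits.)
(a_0, …, a_4) = (0, 0, 0, 1, 1)

v_2(152) = 3, so a_0 = ... = a_2 = 0. Factor out: x = 2^3 · u with u = 19 a unit in ℤ_2. Expand u iteratively via a_{v+i} = u_i mod 2, u_{i+1} = (u_i − a_{v+i})/2:
  u_0 = 19;  a_3 = 1;  u_1 = (u_0 − 1)/2 = 9
  u_1 = 9;  a_4 = 1;  u_2 = (u_1 − 1)/2 = 4
Digits: (0, 0, 0, 1, 1).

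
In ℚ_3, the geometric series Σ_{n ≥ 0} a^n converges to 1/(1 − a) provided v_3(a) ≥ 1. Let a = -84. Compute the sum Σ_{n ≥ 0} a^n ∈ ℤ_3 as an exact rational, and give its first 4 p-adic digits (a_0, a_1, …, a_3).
Σ a^n = 1/(1 − a) = 1/85;  first 4 digits = (1, 2, 0, 2)

v_3(a) = 1 ≥ 1, so the series converges in ℤ_3 to 1/(1 − a) = 1/(1 − (-84)) = 1/85. Expand this rational in ℤ_3: compute digits iteratively via d_i = x_i mod 3, x_{i+1} = (x_i − d_i)/3. The first 4 digits are (1, 2, 0, 2).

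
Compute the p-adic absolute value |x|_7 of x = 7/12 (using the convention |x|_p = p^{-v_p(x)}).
|7/12|_7 = 1/7

Step 1 — compute v_7(x) by factoring powers of 7 out of the numerator and denominator: v_7(7/12) = 1. Step 2 — apply |x|_p = p^{-v_p(x)} = 7^{-1} = 1/7.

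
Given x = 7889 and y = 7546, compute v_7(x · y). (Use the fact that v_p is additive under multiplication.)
v_7(59530394) = 6

v_p(x) = 3 (factor: 7889 = 7^3 · 23); v_p(y) = 3 (factor: 7546 = 7^3 · 22). Additivity: v_p(xy) = v_p(x) + v_p(y) = 3 + 3 = 6. (Direct check: xy = 59530394 = 7^6 · (506).)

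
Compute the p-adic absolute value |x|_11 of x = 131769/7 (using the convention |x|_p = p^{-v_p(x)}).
|131769/7|_11 = 1/14641

Step 1 — compute v_11(x) by factoring powers of 11 out of the numerator and denominator: v_11(131769/7) = 4. Step 2 — apply |x|_p = p^{-v_p(x)} = 11^{-4} = 1/14641.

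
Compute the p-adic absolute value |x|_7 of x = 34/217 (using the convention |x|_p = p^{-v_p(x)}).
|34/217|_7 = 7

Step 1 — compute v_7(x) by factoring powers of 7 out of the numerator and denominator: v_7(34/217) = -1. Step 2 — apply |x|_p = p^{-v_p(x)} = 7^{1} = 7.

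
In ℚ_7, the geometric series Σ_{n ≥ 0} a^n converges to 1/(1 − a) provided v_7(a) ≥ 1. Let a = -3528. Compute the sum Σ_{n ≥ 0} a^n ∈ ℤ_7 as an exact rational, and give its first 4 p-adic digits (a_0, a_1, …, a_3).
Σ a^n = 1/(1 − a) = 1/3529;  first 4 digits = (1, 0, 5, 3)

v_7(a) = 2 ≥ 1, so the series converges in ℤ_7 to 1/(1 − a) = 1/(1 − (-3528)) = 1/3529. Expand this rational in ℤ_7: compute digits iteratively via d_i = x_i mod 7, x_{i+1} = (x_i − d_i)/7. The first 4 digits are (1, 0, 5, 3).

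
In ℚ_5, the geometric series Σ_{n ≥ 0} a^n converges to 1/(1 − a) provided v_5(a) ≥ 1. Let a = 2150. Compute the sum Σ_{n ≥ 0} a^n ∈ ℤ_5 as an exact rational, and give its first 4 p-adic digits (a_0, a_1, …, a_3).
Σ a^n = 1/(1 − a) = -1/2149;  first 4 digits = (1, 0, 1, 2)

v_5(a) = 2 ≥ 1, so the series converges in ℤ_5 to 1/(1 − a) = 1/(1 − 2150) = -1/2149. Expand this rational in ℤ_5: compute digits iteratively via d_i = x_i mod 5, x_{i+1} = (x_i − d_i)/5. The first 4 digits are (1, 0, 1, 2).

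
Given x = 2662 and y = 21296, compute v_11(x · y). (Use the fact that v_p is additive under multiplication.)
v_11(56689952) = 6

v_p(x) = 3 (factor: 2662 = 11^3 · 2); v_p(y) = 3 (factor: 21296 = 11^3 · 16). Additivity: v_p(xy) = v_p(x) + v_p(y) = 3 + 3 = 6. (Direct check: xy = 56689952 = 11^6 · (32).)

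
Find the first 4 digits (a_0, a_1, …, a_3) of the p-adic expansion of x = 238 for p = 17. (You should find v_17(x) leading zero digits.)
(a_0, …, a_3) = (0, 14, 0, 0)

v_17(238) = 1, so a_0 = ... = a_0 = 0. Factor out: x = 17^1 · u with u = 14 a unit in ℤ_17. Expand u iteratively via a_{v+i} = u_i mod 17, u_{i+1} = (u_i − a_{v+i})/17:
  u_0 = 14;  a_1 = 14;  u_1 = (u_0 − 14)/17 = 0
  u_1 = 0;  a_2 = 0;  u_2 = (u_1 − 0)/17 = 0
  u_2 = 0;  a_3 = 0;  u_3 = (u_2 − 0)/17 = 0
Digits: (0, 14, 0, 0).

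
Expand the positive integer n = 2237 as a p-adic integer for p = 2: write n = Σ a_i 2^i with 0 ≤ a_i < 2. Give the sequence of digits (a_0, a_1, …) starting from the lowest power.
(a_0, a_1, …) = (1, 0, 1, 1, 1, 1, 0, 1, 0, 0, 0, 1)

Repeated division by 2 gives the digits low-to-high: 2237 = 1 + 1·2^2 + 1·2^3 + 1·2^4 + 1·2^5 + 1·2^7 + 1·2^11. Digit sequence: (1, 0, 1, 1, 1, 1, 0, 1, 0, 0, 0, 1).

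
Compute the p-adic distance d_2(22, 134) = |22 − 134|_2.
d_2(22, 134) = 1/16

Step 1 — x − y = 22 − 134 = -112. Step 2 — v_2(-112) = 4 (factor: -112 = −(2^4 · 7); the sign does not affect v_p). Step 3 — |x − y|_2 = 2^{-4} = 1/16.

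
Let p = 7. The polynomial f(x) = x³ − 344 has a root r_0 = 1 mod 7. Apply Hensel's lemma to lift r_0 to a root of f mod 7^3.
r_2 = 1 (mod 343)

Hensel: r_{i+1} = r_i − f(r_i)/f′(r_i) mod 7^{i+2}, where f′(x) = 3x². Iterate:
  r_0 = 1 (mod 7)
  r_1 = 1 (mod 49)
  r_2 = 1 (mod 343)
Final: r = 1 with f(r) ≡ 0 mod 7^3.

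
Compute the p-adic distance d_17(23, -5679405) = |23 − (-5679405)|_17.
d_17(23, -5679405) = 1/1419857

Step 1 — x − y = 23 − (-5679405) = 5679428. Step 2 — v_17(5679428) = 5 (factor: 5679428 = (17^5 · 4); the sign does not affect v_p). Step 3 — |x − y|_17 = 17^{-5} = 1/1419857.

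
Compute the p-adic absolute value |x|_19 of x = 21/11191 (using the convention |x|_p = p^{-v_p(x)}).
|21/11191|_19 = 361

Step 1 — compute v_19(x) by factoring powers of 19 out of the numerator and denominator: v_19(21/11191) = -2. Step 2 — apply |x|_p = p^{-v_p(x)} = 19^{2} = 361.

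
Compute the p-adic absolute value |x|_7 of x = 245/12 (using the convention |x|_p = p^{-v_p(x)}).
|245/12|_7 = 1/49

Step 1 — compute v_7(x) by factoring powers of 7 out of the numerator and denominator: v_7(245/12) = 2. Step 2 — apply |x|_p = p^{-v_p(x)} = 7^{-2} = 1/49.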